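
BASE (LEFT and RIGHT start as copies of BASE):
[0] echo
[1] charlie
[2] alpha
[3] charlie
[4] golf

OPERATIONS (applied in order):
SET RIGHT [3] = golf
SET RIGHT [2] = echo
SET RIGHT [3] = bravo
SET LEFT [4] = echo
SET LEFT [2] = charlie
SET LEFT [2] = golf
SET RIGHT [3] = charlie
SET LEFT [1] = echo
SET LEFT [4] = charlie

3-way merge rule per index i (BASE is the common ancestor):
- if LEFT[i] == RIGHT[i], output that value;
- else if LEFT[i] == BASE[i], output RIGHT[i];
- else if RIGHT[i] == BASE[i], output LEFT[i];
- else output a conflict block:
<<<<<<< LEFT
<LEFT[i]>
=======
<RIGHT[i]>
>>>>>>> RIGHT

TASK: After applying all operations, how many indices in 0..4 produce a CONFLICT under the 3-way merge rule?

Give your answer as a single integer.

Final LEFT:  [echo, echo, golf, charlie, charlie]
Final RIGHT: [echo, charlie, echo, charlie, golf]
i=0: L=echo R=echo -> agree -> echo
i=1: L=echo, R=charlie=BASE -> take LEFT -> echo
i=2: BASE=alpha L=golf R=echo all differ -> CONFLICT
i=3: L=charlie R=charlie -> agree -> charlie
i=4: L=charlie, R=golf=BASE -> take LEFT -> charlie
Conflict count: 1

Answer: 1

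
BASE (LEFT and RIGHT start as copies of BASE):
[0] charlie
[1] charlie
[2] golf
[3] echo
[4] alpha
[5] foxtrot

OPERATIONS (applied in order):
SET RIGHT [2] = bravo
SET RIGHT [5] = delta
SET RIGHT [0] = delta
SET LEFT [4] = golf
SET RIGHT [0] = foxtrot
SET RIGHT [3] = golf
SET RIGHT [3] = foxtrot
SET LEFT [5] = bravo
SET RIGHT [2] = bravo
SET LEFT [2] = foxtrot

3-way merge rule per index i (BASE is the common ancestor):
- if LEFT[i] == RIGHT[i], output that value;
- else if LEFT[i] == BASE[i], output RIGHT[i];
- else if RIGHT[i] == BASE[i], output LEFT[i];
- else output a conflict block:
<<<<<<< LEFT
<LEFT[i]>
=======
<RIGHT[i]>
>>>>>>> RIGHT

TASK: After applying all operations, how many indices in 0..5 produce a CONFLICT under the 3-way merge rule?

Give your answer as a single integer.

Final LEFT:  [charlie, charlie, foxtrot, echo, golf, bravo]
Final RIGHT: [foxtrot, charlie, bravo, foxtrot, alpha, delta]
i=0: L=charlie=BASE, R=foxtrot -> take RIGHT -> foxtrot
i=1: L=charlie R=charlie -> agree -> charlie
i=2: BASE=golf L=foxtrot R=bravo all differ -> CONFLICT
i=3: L=echo=BASE, R=foxtrot -> take RIGHT -> foxtrot
i=4: L=golf, R=alpha=BASE -> take LEFT -> golf
i=5: BASE=foxtrot L=bravo R=delta all differ -> CONFLICT
Conflict count: 2

Answer: 2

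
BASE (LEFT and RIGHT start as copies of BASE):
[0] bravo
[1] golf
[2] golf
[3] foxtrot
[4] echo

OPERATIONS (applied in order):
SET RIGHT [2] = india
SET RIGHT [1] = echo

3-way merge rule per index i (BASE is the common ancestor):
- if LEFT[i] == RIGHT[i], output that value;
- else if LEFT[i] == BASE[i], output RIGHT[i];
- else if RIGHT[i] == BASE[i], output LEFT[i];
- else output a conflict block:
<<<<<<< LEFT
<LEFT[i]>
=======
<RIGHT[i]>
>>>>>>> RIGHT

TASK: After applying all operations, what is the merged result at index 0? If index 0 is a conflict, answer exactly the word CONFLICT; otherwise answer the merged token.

Final LEFT:  [bravo, golf, golf, foxtrot, echo]
Final RIGHT: [bravo, echo, india, foxtrot, echo]
i=0: L=bravo R=bravo -> agree -> bravo
i=1: L=golf=BASE, R=echo -> take RIGHT -> echo
i=2: L=golf=BASE, R=india -> take RIGHT -> india
i=3: L=foxtrot R=foxtrot -> agree -> foxtrot
i=4: L=echo R=echo -> agree -> echo
Index 0 -> bravo

Answer: bravo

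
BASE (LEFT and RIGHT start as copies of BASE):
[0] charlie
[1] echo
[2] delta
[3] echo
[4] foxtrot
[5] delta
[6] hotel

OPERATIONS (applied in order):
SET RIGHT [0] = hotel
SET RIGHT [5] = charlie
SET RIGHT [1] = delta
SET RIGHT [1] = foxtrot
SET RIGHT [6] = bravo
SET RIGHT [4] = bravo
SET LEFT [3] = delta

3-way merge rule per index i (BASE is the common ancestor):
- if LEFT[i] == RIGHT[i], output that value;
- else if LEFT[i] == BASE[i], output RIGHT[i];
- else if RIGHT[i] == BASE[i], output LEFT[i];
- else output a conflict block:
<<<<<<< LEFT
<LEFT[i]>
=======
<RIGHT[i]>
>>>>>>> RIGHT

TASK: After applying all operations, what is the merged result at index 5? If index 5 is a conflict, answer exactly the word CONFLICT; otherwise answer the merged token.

Final LEFT:  [charlie, echo, delta, delta, foxtrot, delta, hotel]
Final RIGHT: [hotel, foxtrot, delta, echo, bravo, charlie, bravo]
i=0: L=charlie=BASE, R=hotel -> take RIGHT -> hotel
i=1: L=echo=BASE, R=foxtrot -> take RIGHT -> foxtrot
i=2: L=delta R=delta -> agree -> delta
i=3: L=delta, R=echo=BASE -> take LEFT -> delta
i=4: L=foxtrot=BASE, R=bravo -> take RIGHT -> bravo
i=5: L=delta=BASE, R=charlie -> take RIGHT -> charlie
i=6: L=hotel=BASE, R=bravo -> take RIGHT -> bravo
Index 5 -> charlie

Answer: charlie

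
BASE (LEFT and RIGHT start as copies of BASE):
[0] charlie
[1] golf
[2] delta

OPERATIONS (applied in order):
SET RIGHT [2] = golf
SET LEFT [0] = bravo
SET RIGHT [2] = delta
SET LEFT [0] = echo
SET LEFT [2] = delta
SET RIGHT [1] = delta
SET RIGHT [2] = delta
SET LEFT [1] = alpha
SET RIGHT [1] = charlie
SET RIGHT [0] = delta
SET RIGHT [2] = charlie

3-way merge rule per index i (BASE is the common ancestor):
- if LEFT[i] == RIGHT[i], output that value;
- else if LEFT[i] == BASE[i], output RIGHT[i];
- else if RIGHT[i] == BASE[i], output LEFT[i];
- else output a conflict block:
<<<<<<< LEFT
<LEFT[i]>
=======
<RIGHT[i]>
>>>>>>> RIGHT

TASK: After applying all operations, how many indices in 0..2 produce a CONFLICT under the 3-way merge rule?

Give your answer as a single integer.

Answer: 2

Derivation:
Final LEFT:  [echo, alpha, delta]
Final RIGHT: [delta, charlie, charlie]
i=0: BASE=charlie L=echo R=delta all differ -> CONFLICT
i=1: BASE=golf L=alpha R=charlie all differ -> CONFLICT
i=2: L=delta=BASE, R=charlie -> take RIGHT -> charlie
Conflict count: 2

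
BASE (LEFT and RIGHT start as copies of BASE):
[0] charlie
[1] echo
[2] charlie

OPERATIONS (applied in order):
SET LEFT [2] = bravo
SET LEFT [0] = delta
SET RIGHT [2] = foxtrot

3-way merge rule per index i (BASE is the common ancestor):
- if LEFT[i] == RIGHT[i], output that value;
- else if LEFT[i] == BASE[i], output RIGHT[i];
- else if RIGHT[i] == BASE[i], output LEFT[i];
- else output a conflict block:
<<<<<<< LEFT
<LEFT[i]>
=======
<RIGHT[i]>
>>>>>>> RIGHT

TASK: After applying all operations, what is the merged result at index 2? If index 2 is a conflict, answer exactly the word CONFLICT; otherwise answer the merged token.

Final LEFT:  [delta, echo, bravo]
Final RIGHT: [charlie, echo, foxtrot]
i=0: L=delta, R=charlie=BASE -> take LEFT -> delta
i=1: L=echo R=echo -> agree -> echo
i=2: BASE=charlie L=bravo R=foxtrot all differ -> CONFLICT
Index 2 -> CONFLICT

Answer: CONFLICT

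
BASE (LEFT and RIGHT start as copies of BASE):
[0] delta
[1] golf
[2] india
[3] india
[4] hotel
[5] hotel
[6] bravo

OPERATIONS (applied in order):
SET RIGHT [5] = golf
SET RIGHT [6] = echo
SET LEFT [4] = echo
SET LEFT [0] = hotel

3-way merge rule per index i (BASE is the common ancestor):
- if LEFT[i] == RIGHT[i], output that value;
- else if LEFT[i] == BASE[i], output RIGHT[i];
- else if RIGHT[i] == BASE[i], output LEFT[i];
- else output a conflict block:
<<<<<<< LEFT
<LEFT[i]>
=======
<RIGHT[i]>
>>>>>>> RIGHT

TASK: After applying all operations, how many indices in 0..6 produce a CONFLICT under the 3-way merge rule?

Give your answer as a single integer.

Final LEFT:  [hotel, golf, india, india, echo, hotel, bravo]
Final RIGHT: [delta, golf, india, india, hotel, golf, echo]
i=0: L=hotel, R=delta=BASE -> take LEFT -> hotel
i=1: L=golf R=golf -> agree -> golf
i=2: L=india R=india -> agree -> india
i=3: L=india R=india -> agree -> india
i=4: L=echo, R=hotel=BASE -> take LEFT -> echo
i=5: L=hotel=BASE, R=golf -> take RIGHT -> golf
i=6: L=bravo=BASE, R=echo -> take RIGHT -> echo
Conflict count: 0

Answer: 0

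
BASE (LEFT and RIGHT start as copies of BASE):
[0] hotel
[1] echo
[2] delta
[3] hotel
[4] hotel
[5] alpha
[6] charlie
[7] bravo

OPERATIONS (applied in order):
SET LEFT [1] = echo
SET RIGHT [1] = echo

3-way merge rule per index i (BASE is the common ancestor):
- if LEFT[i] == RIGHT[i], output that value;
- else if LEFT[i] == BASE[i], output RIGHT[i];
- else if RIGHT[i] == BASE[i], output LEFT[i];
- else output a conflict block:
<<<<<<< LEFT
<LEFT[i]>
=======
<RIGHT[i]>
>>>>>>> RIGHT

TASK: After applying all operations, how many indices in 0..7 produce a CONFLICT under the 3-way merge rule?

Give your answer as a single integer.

Answer: 0

Derivation:
Final LEFT:  [hotel, echo, delta, hotel, hotel, alpha, charlie, bravo]
Final RIGHT: [hotel, echo, delta, hotel, hotel, alpha, charlie, bravo]
i=0: L=hotel R=hotel -> agree -> hotel
i=1: L=echo R=echo -> agree -> echo
i=2: L=delta R=delta -> agree -> delta
i=3: L=hotel R=hotel -> agree -> hotel
i=4: L=hotel R=hotel -> agree -> hotel
i=5: L=alpha R=alpha -> agree -> alpha
i=6: L=charlie R=charlie -> agree -> charlie
i=7: L=bravo R=bravo -> agree -> bravo
Conflict count: 0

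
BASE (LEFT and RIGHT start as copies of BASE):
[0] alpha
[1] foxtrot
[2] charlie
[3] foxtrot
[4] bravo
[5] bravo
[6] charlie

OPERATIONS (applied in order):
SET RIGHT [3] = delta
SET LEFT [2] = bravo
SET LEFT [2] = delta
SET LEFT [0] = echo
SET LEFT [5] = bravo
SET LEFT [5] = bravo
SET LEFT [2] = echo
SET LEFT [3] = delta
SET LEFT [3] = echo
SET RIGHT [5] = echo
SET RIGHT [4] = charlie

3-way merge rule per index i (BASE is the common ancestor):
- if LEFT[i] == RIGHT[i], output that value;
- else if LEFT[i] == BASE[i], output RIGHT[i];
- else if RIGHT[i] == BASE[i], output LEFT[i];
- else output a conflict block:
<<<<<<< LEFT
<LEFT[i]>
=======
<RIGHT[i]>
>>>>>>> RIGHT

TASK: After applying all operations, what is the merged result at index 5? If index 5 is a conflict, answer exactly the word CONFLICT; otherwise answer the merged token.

Final LEFT:  [echo, foxtrot, echo, echo, bravo, bravo, charlie]
Final RIGHT: [alpha, foxtrot, charlie, delta, charlie, echo, charlie]
i=0: L=echo, R=alpha=BASE -> take LEFT -> echo
i=1: L=foxtrot R=foxtrot -> agree -> foxtrot
i=2: L=echo, R=charlie=BASE -> take LEFT -> echo
i=3: BASE=foxtrot L=echo R=delta all differ -> CONFLICT
i=4: L=bravo=BASE, R=charlie -> take RIGHT -> charlie
i=5: L=bravo=BASE, R=echo -> take RIGHT -> echo
i=6: L=charlie R=charlie -> agree -> charlie
Index 5 -> echo

Answer: echo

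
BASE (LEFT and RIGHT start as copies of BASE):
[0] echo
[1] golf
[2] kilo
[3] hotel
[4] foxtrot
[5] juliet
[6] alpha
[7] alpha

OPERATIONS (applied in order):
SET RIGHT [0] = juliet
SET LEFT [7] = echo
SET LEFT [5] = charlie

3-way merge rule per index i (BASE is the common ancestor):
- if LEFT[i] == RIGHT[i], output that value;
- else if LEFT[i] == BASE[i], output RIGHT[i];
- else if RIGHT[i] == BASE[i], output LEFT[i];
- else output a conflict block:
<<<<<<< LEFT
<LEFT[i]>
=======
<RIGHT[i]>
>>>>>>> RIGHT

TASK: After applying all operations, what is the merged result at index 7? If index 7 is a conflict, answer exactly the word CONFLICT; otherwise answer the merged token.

Final LEFT:  [echo, golf, kilo, hotel, foxtrot, charlie, alpha, echo]
Final RIGHT: [juliet, golf, kilo, hotel, foxtrot, juliet, alpha, alpha]
i=0: L=echo=BASE, R=juliet -> take RIGHT -> juliet
i=1: L=golf R=golf -> agree -> golf
i=2: L=kilo R=kilo -> agree -> kilo
i=3: L=hotel R=hotel -> agree -> hotel
i=4: L=foxtrot R=foxtrot -> agree -> foxtrot
i=5: L=charlie, R=juliet=BASE -> take LEFT -> charlie
i=6: L=alpha R=alpha -> agree -> alpha
i=7: L=echo, R=alpha=BASE -> take LEFT -> echo
Index 7 -> echo

Answer: echo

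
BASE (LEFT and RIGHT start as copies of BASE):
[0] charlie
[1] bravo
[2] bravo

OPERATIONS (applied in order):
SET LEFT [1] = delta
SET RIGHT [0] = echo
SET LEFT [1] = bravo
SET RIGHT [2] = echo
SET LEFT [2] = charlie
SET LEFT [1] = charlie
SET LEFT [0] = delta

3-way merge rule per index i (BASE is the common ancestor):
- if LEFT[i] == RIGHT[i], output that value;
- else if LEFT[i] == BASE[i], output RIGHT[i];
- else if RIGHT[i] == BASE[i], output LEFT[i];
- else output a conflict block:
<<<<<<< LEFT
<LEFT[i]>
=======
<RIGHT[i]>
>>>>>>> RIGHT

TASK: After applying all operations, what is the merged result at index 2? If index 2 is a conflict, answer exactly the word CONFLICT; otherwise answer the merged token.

Answer: CONFLICT

Derivation:
Final LEFT:  [delta, charlie, charlie]
Final RIGHT: [echo, bravo, echo]
i=0: BASE=charlie L=delta R=echo all differ -> CONFLICT
i=1: L=charlie, R=bravo=BASE -> take LEFT -> charlie
i=2: BASE=bravo L=charlie R=echo all differ -> CONFLICT
Index 2 -> CONFLICT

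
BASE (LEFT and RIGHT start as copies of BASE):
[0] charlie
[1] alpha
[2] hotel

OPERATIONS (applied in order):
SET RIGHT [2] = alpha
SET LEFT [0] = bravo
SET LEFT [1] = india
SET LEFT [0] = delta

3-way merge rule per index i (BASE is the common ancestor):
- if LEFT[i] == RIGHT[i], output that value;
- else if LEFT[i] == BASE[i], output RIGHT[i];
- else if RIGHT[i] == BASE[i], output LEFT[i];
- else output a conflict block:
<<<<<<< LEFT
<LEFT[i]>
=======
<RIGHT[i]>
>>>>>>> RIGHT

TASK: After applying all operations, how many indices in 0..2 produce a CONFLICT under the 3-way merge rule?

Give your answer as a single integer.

Answer: 0

Derivation:
Final LEFT:  [delta, india, hotel]
Final RIGHT: [charlie, alpha, alpha]
i=0: L=delta, R=charlie=BASE -> take LEFT -> delta
i=1: L=india, R=alpha=BASE -> take LEFT -> india
i=2: L=hotel=BASE, R=alpha -> take RIGHT -> alpha
Conflict count: 0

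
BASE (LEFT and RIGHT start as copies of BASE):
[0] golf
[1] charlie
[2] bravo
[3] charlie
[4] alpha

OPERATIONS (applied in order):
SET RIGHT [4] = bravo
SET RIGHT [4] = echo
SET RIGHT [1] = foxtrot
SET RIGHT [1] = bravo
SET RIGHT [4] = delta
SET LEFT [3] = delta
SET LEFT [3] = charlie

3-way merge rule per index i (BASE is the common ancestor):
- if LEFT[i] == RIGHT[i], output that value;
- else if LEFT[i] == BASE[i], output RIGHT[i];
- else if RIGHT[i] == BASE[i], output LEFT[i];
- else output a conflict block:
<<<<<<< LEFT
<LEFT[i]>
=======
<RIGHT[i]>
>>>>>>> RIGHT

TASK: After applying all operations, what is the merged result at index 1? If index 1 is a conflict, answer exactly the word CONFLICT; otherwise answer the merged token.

Answer: bravo

Derivation:
Final LEFT:  [golf, charlie, bravo, charlie, alpha]
Final RIGHT: [golf, bravo, bravo, charlie, delta]
i=0: L=golf R=golf -> agree -> golf
i=1: L=charlie=BASE, R=bravo -> take RIGHT -> bravo
i=2: L=bravo R=bravo -> agree -> bravo
i=3: L=charlie R=charlie -> agree -> charlie
i=4: L=alpha=BASE, R=delta -> take RIGHT -> delta
Index 1 -> bravo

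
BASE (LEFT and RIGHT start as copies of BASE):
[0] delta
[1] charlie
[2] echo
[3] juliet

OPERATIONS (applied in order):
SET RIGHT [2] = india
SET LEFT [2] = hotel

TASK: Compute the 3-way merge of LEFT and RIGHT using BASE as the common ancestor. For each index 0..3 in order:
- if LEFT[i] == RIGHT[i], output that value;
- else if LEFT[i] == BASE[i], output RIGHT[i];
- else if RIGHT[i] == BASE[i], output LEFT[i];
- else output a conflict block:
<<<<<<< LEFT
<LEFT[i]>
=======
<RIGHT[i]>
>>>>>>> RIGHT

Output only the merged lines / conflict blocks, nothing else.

Final LEFT:  [delta, charlie, hotel, juliet]
Final RIGHT: [delta, charlie, india, juliet]
i=0: L=delta R=delta -> agree -> delta
i=1: L=charlie R=charlie -> agree -> charlie
i=2: BASE=echo L=hotel R=india all differ -> CONFLICT
i=3: L=juliet R=juliet -> agree -> juliet

Answer: delta
charlie
<<<<<<< LEFT
hotel
=======
india
>>>>>>> RIGHT
juliet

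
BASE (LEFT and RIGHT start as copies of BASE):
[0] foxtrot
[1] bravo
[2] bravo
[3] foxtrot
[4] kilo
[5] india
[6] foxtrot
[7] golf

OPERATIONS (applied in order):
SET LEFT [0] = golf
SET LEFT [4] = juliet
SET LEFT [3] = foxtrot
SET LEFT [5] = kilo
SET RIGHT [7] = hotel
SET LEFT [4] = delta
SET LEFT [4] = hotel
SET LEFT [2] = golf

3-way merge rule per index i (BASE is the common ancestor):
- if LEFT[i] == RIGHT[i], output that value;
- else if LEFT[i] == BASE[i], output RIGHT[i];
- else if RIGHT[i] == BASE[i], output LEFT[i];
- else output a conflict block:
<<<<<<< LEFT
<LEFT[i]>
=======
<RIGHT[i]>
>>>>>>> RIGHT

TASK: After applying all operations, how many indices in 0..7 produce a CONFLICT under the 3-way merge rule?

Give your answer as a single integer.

Final LEFT:  [golf, bravo, golf, foxtrot, hotel, kilo, foxtrot, golf]
Final RIGHT: [foxtrot, bravo, bravo, foxtrot, kilo, india, foxtrot, hotel]
i=0: L=golf, R=foxtrot=BASE -> take LEFT -> golf
i=1: L=bravo R=bravo -> agree -> bravo
i=2: L=golf, R=bravo=BASE -> take LEFT -> golf
i=3: L=foxtrot R=foxtrot -> agree -> foxtrot
i=4: L=hotel, R=kilo=BASE -> take LEFT -> hotel
i=5: L=kilo, R=india=BASE -> take LEFT -> kilo
i=6: L=foxtrot R=foxtrot -> agree -> foxtrot
i=7: L=golf=BASE, R=hotel -> take RIGHT -> hotel
Conflict count: 0

Answer: 0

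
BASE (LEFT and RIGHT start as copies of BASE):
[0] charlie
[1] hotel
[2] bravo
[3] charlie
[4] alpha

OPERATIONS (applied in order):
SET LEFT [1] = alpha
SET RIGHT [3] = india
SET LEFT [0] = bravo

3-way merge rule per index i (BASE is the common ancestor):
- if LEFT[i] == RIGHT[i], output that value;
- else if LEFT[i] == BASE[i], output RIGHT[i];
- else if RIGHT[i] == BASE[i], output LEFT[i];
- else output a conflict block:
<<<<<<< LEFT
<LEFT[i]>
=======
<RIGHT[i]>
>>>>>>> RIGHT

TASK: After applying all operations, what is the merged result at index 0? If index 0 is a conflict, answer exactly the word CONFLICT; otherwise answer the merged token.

Answer: bravo

Derivation:
Final LEFT:  [bravo, alpha, bravo, charlie, alpha]
Final RIGHT: [charlie, hotel, bravo, india, alpha]
i=0: L=bravo, R=charlie=BASE -> take LEFT -> bravo
i=1: L=alpha, R=hotel=BASE -> take LEFT -> alpha
i=2: L=bravo R=bravo -> agree -> bravo
i=3: L=charlie=BASE, R=india -> take RIGHT -> india
i=4: L=alpha R=alpha -> agree -> alpha
Index 0 -> bravo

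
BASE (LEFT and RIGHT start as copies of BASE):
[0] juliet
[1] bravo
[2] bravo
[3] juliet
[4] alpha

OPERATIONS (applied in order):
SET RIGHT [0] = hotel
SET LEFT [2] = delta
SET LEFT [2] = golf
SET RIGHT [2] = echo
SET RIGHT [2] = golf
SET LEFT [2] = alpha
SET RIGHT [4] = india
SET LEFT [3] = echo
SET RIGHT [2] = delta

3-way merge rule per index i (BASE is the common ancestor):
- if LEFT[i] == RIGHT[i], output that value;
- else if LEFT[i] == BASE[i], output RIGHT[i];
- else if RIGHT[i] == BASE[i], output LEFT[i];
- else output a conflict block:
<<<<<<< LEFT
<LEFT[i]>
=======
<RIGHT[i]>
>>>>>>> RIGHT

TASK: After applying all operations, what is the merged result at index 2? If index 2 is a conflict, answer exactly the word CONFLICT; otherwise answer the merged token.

Answer: CONFLICT

Derivation:
Final LEFT:  [juliet, bravo, alpha, echo, alpha]
Final RIGHT: [hotel, bravo, delta, juliet, india]
i=0: L=juliet=BASE, R=hotel -> take RIGHT -> hotel
i=1: L=bravo R=bravo -> agree -> bravo
i=2: BASE=bravo L=alpha R=delta all differ -> CONFLICT
i=3: L=echo, R=juliet=BASE -> take LEFT -> echo
i=4: L=alpha=BASE, R=india -> take RIGHT -> india
Index 2 -> CONFLICT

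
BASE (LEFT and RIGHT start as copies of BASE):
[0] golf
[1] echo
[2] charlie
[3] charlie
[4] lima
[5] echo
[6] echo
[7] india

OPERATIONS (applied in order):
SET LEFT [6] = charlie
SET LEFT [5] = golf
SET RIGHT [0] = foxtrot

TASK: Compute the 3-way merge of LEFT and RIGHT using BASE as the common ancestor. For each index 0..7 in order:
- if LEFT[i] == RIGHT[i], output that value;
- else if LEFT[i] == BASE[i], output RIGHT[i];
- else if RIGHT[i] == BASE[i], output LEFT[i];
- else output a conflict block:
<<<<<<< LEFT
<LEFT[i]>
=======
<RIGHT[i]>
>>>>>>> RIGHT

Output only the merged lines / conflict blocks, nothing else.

Answer: foxtrot
echo
charlie
charlie
lima
golf
charlie
india

Derivation:
Final LEFT:  [golf, echo, charlie, charlie, lima, golf, charlie, india]
Final RIGHT: [foxtrot, echo, charlie, charlie, lima, echo, echo, india]
i=0: L=golf=BASE, R=foxtrot -> take RIGHT -> foxtrot
i=1: L=echo R=echo -> agree -> echo
i=2: L=charlie R=charlie -> agree -> charlie
i=3: L=charlie R=charlie -> agree -> charlie
i=4: L=lima R=lima -> agree -> lima
i=5: L=golf, R=echo=BASE -> take LEFT -> golf
i=6: L=charlie, R=echo=BASE -> take LEFT -> charlie
i=7: L=india R=india -> agree -> india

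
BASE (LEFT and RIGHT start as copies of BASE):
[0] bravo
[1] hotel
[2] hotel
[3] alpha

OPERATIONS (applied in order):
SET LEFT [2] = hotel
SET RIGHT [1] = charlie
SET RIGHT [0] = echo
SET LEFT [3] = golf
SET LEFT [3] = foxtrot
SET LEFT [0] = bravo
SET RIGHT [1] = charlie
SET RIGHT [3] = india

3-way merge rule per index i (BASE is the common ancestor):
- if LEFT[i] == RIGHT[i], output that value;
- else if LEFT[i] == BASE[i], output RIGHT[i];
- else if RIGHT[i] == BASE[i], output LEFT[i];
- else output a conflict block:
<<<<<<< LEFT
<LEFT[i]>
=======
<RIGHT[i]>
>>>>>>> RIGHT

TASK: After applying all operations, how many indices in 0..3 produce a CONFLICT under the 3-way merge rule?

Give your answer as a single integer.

Answer: 1

Derivation:
Final LEFT:  [bravo, hotel, hotel, foxtrot]
Final RIGHT: [echo, charlie, hotel, india]
i=0: L=bravo=BASE, R=echo -> take RIGHT -> echo
i=1: L=hotel=BASE, R=charlie -> take RIGHT -> charlie
i=2: L=hotel R=hotel -> agree -> hotel
i=3: BASE=alpha L=foxtrot R=india all differ -> CONFLICT
Conflict count: 1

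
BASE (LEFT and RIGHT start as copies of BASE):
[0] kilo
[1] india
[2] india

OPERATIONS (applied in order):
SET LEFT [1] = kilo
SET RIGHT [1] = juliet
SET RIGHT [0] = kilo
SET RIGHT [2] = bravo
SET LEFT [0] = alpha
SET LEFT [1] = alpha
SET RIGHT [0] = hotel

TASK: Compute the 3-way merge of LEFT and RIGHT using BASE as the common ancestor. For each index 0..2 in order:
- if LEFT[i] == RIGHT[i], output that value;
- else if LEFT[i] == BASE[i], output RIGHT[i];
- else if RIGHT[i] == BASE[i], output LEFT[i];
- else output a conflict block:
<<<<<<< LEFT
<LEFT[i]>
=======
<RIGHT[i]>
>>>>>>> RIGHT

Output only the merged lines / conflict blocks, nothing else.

Final LEFT:  [alpha, alpha, india]
Final RIGHT: [hotel, juliet, bravo]
i=0: BASE=kilo L=alpha R=hotel all differ -> CONFLICT
i=1: BASE=india L=alpha R=juliet all differ -> CONFLICT
i=2: L=india=BASE, R=bravo -> take RIGHT -> bravo

Answer: <<<<<<< LEFT
alpha
=======
hotel
>>>>>>> RIGHT
<<<<<<< LEFT
alpha
=======
juliet
>>>>>>> RIGHT
bravo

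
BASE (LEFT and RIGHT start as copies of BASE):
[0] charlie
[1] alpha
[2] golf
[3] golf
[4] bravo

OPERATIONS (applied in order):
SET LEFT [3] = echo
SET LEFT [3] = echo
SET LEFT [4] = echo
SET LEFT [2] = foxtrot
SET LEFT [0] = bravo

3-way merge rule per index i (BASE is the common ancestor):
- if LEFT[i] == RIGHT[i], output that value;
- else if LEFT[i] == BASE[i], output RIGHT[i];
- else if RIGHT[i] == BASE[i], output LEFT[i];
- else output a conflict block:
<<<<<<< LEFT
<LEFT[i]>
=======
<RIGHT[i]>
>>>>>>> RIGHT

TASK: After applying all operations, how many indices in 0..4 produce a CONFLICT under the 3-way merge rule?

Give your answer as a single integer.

Final LEFT:  [bravo, alpha, foxtrot, echo, echo]
Final RIGHT: [charlie, alpha, golf, golf, bravo]
i=0: L=bravo, R=charlie=BASE -> take LEFT -> bravo
i=1: L=alpha R=alpha -> agree -> alpha
i=2: L=foxtrot, R=golf=BASE -> take LEFT -> foxtrot
i=3: L=echo, R=golf=BASE -> take LEFT -> echo
i=4: L=echo, R=bravo=BASE -> take LEFT -> echo
Conflict count: 0

Answer: 0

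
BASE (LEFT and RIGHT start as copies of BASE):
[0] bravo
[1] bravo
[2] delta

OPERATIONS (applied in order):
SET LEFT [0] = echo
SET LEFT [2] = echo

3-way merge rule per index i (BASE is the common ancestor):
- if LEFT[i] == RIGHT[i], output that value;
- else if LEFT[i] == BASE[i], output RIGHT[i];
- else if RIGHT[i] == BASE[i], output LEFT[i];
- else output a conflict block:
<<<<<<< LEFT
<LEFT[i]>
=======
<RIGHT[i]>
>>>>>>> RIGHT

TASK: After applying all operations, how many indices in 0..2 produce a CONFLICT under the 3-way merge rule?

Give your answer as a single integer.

Answer: 0

Derivation:
Final LEFT:  [echo, bravo, echo]
Final RIGHT: [bravo, bravo, delta]
i=0: L=echo, R=bravo=BASE -> take LEFT -> echo
i=1: L=bravo R=bravo -> agree -> bravo
i=2: L=echo, R=delta=BASE -> take LEFT -> echo
Conflict count: 0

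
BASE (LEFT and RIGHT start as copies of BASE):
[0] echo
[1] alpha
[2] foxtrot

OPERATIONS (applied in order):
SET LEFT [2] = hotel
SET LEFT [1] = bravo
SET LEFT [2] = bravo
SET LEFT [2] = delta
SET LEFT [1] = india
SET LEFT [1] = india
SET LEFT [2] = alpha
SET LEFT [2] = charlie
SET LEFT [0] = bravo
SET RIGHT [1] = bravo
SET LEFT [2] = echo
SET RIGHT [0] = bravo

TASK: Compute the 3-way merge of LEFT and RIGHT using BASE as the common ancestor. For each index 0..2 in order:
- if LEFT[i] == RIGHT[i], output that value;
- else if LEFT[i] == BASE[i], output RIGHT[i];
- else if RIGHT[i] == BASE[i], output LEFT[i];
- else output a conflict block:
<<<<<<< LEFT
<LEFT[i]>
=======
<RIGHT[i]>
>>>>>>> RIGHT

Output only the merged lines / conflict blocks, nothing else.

Answer: bravo
<<<<<<< LEFT
india
=======
bravo
>>>>>>> RIGHT
echo

Derivation:
Final LEFT:  [bravo, india, echo]
Final RIGHT: [bravo, bravo, foxtrot]
i=0: L=bravo R=bravo -> agree -> bravo
i=1: BASE=alpha L=india R=bravo all differ -> CONFLICT
i=2: L=echo, R=foxtrot=BASE -> take LEFT -> echo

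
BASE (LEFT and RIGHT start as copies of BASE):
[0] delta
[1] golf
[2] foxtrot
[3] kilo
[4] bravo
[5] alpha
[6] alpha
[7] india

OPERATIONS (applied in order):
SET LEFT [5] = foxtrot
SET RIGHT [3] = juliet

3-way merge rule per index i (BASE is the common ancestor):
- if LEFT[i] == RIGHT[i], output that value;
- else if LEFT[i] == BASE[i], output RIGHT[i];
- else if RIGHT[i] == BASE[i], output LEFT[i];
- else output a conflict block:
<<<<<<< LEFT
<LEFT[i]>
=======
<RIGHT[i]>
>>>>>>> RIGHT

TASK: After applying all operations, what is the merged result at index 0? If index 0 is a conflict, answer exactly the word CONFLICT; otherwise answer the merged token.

Final LEFT:  [delta, golf, foxtrot, kilo, bravo, foxtrot, alpha, india]
Final RIGHT: [delta, golf, foxtrot, juliet, bravo, alpha, alpha, india]
i=0: L=delta R=delta -> agree -> delta
i=1: L=golf R=golf -> agree -> golf
i=2: L=foxtrot R=foxtrot -> agree -> foxtrot
i=3: L=kilo=BASE, R=juliet -> take RIGHT -> juliet
i=4: L=bravo R=bravo -> agree -> bravo
i=5: L=foxtrot, R=alpha=BASE -> take LEFT -> foxtrot
i=6: L=alpha R=alpha -> agree -> alpha
i=7: L=india R=india -> agree -> india
Index 0 -> delta

Answer: delta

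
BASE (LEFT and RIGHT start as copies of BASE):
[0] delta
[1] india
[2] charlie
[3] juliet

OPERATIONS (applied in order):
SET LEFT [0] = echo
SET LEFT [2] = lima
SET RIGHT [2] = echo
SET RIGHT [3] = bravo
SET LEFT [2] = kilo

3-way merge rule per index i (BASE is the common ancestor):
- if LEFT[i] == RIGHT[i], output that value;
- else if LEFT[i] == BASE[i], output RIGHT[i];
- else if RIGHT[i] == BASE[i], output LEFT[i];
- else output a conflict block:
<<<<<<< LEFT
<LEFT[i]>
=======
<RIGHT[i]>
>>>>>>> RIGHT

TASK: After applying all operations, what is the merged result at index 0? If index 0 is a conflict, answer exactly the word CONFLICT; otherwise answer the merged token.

Answer: echo

Derivation:
Final LEFT:  [echo, india, kilo, juliet]
Final RIGHT: [delta, india, echo, bravo]
i=0: L=echo, R=delta=BASE -> take LEFT -> echo
i=1: L=india R=india -> agree -> india
i=2: BASE=charlie L=kilo R=echo all differ -> CONFLICT
i=3: L=juliet=BASE, R=bravo -> take RIGHT -> bravo
Index 0 -> echo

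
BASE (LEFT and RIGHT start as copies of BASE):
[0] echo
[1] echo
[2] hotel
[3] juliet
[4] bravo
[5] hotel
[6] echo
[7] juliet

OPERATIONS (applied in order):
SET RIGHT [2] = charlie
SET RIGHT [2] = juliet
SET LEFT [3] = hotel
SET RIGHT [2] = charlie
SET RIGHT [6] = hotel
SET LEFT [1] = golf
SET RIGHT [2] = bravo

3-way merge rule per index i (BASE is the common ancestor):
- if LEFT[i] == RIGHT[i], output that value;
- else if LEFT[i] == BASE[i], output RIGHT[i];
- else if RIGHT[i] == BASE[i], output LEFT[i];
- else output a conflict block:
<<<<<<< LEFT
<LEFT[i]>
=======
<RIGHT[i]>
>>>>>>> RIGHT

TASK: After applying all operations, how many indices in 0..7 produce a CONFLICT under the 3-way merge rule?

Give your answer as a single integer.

Answer: 0

Derivation:
Final LEFT:  [echo, golf, hotel, hotel, bravo, hotel, echo, juliet]
Final RIGHT: [echo, echo, bravo, juliet, bravo, hotel, hotel, juliet]
i=0: L=echo R=echo -> agree -> echo
i=1: L=golf, R=echo=BASE -> take LEFT -> golf
i=2: L=hotel=BASE, R=bravo -> take RIGHT -> bravo
i=3: L=hotel, R=juliet=BASE -> take LEFT -> hotel
i=4: L=bravo R=bravo -> agree -> bravo
i=5: L=hotel R=hotel -> agree -> hotel
i=6: L=echo=BASE, R=hotel -> take RIGHT -> hotel
i=7: L=juliet R=juliet -> agree -> juliet
Conflict count: 0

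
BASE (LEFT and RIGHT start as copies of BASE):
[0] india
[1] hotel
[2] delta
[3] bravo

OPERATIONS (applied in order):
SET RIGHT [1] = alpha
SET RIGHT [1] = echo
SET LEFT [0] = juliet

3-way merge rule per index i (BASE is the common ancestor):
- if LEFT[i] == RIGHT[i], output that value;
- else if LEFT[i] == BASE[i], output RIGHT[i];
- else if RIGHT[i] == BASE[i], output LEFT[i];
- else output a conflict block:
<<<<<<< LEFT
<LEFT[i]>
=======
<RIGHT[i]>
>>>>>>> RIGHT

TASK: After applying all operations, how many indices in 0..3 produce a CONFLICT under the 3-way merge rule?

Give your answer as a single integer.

Answer: 0

Derivation:
Final LEFT:  [juliet, hotel, delta, bravo]
Final RIGHT: [india, echo, delta, bravo]
i=0: L=juliet, R=india=BASE -> take LEFT -> juliet
i=1: L=hotel=BASE, R=echo -> take RIGHT -> echo
i=2: L=delta R=delta -> agree -> delta
i=3: L=bravo R=bravo -> agree -> bravo
Conflict count: 0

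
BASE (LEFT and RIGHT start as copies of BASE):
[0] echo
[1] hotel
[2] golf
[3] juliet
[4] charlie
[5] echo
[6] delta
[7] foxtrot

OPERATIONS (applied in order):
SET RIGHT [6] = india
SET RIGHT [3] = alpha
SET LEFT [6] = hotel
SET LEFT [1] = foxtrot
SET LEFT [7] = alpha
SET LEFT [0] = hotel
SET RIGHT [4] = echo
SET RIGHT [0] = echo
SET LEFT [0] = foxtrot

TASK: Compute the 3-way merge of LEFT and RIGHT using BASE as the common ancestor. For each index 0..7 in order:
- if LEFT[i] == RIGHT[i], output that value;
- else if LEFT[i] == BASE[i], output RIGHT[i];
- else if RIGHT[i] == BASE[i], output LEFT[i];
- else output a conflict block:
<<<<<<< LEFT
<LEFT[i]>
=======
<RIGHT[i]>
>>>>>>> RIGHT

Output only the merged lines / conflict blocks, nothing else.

Answer: foxtrot
foxtrot
golf
alpha
echo
echo
<<<<<<< LEFT
hotel
=======
india
>>>>>>> RIGHT
alpha

Derivation:
Final LEFT:  [foxtrot, foxtrot, golf, juliet, charlie, echo, hotel, alpha]
Final RIGHT: [echo, hotel, golf, alpha, echo, echo, india, foxtrot]
i=0: L=foxtrot, R=echo=BASE -> take LEFT -> foxtrot
i=1: L=foxtrot, R=hotel=BASE -> take LEFT -> foxtrot
i=2: L=golf R=golf -> agree -> golf
i=3: L=juliet=BASE, R=alpha -> take RIGHT -> alpha
i=4: L=charlie=BASE, R=echo -> take RIGHT -> echo
i=5: L=echo R=echo -> agree -> echo
i=6: BASE=delta L=hotel R=india all differ -> CONFLICT
i=7: L=alpha, R=foxtrot=BASE -> take LEFT -> alpha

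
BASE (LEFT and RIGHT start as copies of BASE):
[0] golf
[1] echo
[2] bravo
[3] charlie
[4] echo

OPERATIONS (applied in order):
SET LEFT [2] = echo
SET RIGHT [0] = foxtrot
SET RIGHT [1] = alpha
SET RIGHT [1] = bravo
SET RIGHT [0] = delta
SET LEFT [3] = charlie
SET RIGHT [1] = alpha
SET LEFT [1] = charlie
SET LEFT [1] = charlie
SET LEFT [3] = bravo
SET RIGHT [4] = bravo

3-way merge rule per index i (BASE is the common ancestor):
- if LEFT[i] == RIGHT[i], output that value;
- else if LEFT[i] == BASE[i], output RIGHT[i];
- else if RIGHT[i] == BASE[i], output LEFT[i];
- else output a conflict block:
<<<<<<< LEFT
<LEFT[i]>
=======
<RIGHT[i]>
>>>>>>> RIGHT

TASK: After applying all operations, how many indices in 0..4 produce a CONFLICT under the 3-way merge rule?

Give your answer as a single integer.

Answer: 1

Derivation:
Final LEFT:  [golf, charlie, echo, bravo, echo]
Final RIGHT: [delta, alpha, bravo, charlie, bravo]
i=0: L=golf=BASE, R=delta -> take RIGHT -> delta
i=1: BASE=echo L=charlie R=alpha all differ -> CONFLICT
i=2: L=echo, R=bravo=BASE -> take LEFT -> echo
i=3: L=bravo, R=charlie=BASE -> take LEFT -> bravo
i=4: L=echo=BASE, R=bravo -> take RIGHT -> bravo
Conflict count: 1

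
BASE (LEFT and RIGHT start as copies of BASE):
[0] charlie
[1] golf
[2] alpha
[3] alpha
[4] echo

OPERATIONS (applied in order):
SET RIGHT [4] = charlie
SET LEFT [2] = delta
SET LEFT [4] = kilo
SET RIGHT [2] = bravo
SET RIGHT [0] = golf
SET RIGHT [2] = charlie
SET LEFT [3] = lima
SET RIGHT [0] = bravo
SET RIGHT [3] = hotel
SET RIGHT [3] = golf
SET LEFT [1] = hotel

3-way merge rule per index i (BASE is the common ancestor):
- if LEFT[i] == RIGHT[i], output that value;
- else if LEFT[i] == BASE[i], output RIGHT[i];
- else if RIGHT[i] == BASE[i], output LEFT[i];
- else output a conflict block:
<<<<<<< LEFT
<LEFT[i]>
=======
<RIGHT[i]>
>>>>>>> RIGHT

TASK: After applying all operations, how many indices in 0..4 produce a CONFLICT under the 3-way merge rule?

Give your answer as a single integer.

Answer: 3

Derivation:
Final LEFT:  [charlie, hotel, delta, lima, kilo]
Final RIGHT: [bravo, golf, charlie, golf, charlie]
i=0: L=charlie=BASE, R=bravo -> take RIGHT -> bravo
i=1: L=hotel, R=golf=BASE -> take LEFT -> hotel
i=2: BASE=alpha L=delta R=charlie all differ -> CONFLICT
i=3: BASE=alpha L=lima R=golf all differ -> CONFLICT
i=4: BASE=echo L=kilo R=charlie all differ -> CONFLICT
Conflict count: 3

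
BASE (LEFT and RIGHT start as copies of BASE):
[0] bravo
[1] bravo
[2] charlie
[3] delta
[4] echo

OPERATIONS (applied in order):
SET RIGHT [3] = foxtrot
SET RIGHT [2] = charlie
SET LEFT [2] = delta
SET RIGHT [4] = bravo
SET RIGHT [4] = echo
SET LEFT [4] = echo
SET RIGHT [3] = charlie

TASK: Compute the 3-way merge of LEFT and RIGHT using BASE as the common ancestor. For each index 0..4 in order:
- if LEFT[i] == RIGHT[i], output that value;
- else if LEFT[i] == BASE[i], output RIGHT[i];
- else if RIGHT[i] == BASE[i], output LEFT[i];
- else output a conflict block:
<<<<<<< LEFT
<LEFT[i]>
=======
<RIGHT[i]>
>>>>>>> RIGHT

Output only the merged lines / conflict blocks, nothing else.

Final LEFT:  [bravo, bravo, delta, delta, echo]
Final RIGHT: [bravo, bravo, charlie, charlie, echo]
i=0: L=bravo R=bravo -> agree -> bravo
i=1: L=bravo R=bravo -> agree -> bravo
i=2: L=delta, R=charlie=BASE -> take LEFT -> delta
i=3: L=delta=BASE, R=charlie -> take RIGHT -> charlie
i=4: L=echo R=echo -> agree -> echo

Answer: bravo
bravo
delta
charlie
echo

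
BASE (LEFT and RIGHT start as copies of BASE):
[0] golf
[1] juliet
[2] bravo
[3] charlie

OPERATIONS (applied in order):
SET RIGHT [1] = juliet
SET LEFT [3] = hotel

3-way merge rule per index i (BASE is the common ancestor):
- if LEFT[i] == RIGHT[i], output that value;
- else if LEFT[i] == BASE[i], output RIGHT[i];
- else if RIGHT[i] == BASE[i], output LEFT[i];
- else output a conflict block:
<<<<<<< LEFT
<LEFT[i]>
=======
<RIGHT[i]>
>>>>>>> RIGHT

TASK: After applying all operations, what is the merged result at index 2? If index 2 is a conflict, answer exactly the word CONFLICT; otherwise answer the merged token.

Answer: bravo

Derivation:
Final LEFT:  [golf, juliet, bravo, hotel]
Final RIGHT: [golf, juliet, bravo, charlie]
i=0: L=golf R=golf -> agree -> golf
i=1: L=juliet R=juliet -> agree -> juliet
i=2: L=bravo R=bravo -> agree -> bravo
i=3: L=hotel, R=charlie=BASE -> take LEFT -> hotel
Index 2 -> bravo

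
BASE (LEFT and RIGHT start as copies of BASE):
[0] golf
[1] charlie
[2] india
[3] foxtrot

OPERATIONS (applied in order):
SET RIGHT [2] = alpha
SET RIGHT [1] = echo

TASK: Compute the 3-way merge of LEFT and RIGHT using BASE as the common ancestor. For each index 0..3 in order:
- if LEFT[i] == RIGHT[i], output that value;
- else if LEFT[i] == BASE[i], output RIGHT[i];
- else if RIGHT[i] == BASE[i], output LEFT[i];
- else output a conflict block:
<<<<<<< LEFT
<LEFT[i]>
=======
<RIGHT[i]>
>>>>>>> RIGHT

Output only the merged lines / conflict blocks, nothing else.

Answer: golf
echo
alpha
foxtrot

Derivation:
Final LEFT:  [golf, charlie, india, foxtrot]
Final RIGHT: [golf, echo, alpha, foxtrot]
i=0: L=golf R=golf -> agree -> golf
i=1: L=charlie=BASE, R=echo -> take RIGHT -> echo
i=2: L=india=BASE, R=alpha -> take RIGHT -> alpha
i=3: L=foxtrot R=foxtrot -> agree -> foxtrot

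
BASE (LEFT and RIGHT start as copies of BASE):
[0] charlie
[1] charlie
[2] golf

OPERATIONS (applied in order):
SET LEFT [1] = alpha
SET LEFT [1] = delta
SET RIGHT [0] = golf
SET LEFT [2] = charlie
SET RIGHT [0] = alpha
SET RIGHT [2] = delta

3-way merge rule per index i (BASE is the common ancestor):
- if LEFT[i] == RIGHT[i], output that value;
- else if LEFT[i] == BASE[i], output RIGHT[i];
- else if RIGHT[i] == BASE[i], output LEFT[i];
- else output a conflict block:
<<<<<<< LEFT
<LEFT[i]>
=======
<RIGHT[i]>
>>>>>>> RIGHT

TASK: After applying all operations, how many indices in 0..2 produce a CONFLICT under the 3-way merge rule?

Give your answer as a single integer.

Final LEFT:  [charlie, delta, charlie]
Final RIGHT: [alpha, charlie, delta]
i=0: L=charlie=BASE, R=alpha -> take RIGHT -> alpha
i=1: L=delta, R=charlie=BASE -> take LEFT -> delta
i=2: BASE=golf L=charlie R=delta all differ -> CONFLICT
Conflict count: 1

Answer: 1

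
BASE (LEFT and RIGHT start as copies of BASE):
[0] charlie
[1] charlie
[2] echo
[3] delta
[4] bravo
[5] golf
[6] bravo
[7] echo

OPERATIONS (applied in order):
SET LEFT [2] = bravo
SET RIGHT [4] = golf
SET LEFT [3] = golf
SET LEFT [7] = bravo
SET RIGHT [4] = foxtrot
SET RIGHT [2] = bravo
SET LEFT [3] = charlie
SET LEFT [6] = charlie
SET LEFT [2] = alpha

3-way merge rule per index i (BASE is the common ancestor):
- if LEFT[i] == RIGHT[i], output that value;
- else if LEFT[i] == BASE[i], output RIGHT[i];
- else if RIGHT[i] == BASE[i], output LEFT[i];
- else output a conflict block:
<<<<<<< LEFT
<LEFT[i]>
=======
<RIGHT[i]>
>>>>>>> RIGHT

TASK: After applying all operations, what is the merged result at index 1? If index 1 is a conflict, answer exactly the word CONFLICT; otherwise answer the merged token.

Answer: charlie

Derivation:
Final LEFT:  [charlie, charlie, alpha, charlie, bravo, golf, charlie, bravo]
Final RIGHT: [charlie, charlie, bravo, delta, foxtrot, golf, bravo, echo]
i=0: L=charlie R=charlie -> agree -> charlie
i=1: L=charlie R=charlie -> agree -> charlie
i=2: BASE=echo L=alpha R=bravo all differ -> CONFLICT
i=3: L=charlie, R=delta=BASE -> take LEFT -> charlie
i=4: L=bravo=BASE, R=foxtrot -> take RIGHT -> foxtrot
i=5: L=golf R=golf -> agree -> golf
i=6: L=charlie, R=bravo=BASE -> take LEFT -> charlie
i=7: L=bravo, R=echo=BASE -> take LEFT -> bravo
Index 1 -> charlie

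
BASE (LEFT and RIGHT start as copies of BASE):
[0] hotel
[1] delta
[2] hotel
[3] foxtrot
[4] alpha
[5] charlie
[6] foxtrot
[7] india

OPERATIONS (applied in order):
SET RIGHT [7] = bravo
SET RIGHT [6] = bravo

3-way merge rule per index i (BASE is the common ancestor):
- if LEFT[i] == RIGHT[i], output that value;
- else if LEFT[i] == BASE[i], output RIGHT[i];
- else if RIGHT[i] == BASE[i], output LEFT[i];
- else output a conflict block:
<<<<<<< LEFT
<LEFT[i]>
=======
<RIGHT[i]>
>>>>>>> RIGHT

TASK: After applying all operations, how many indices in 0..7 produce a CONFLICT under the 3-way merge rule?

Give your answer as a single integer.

Final LEFT:  [hotel, delta, hotel, foxtrot, alpha, charlie, foxtrot, india]
Final RIGHT: [hotel, delta, hotel, foxtrot, alpha, charlie, bravo, bravo]
i=0: L=hotel R=hotel -> agree -> hotel
i=1: L=delta R=delta -> agree -> delta
i=2: L=hotel R=hotel -> agree -> hotel
i=3: L=foxtrot R=foxtrot -> agree -> foxtrot
i=4: L=alpha R=alpha -> agree -> alpha
i=5: L=charlie R=charlie -> agree -> charlie
i=6: L=foxtrot=BASE, R=bravo -> take RIGHT -> bravo
i=7: L=india=BASE, R=bravo -> take RIGHT -> bravo
Conflict count: 0

Answer: 0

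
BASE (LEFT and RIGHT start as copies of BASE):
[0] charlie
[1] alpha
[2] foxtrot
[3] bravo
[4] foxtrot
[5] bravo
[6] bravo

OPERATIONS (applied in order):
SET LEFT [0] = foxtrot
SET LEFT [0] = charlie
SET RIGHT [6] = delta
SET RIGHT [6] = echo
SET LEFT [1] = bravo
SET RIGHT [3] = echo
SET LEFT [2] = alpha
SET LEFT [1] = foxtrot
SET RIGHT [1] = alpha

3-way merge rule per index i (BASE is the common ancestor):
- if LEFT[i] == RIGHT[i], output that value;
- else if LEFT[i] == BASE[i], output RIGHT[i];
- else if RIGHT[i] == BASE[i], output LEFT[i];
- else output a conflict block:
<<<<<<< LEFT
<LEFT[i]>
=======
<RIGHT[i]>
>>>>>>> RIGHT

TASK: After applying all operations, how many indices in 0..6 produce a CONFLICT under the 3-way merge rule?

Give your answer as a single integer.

Answer: 0

Derivation:
Final LEFT:  [charlie, foxtrot, alpha, bravo, foxtrot, bravo, bravo]
Final RIGHT: [charlie, alpha, foxtrot, echo, foxtrot, bravo, echo]
i=0: L=charlie R=charlie -> agree -> charlie
i=1: L=foxtrot, R=alpha=BASE -> take LEFT -> foxtrot
i=2: L=alpha, R=foxtrot=BASE -> take LEFT -> alpha
i=3: L=bravo=BASE, R=echo -> take RIGHT -> echo
i=4: L=foxtrot R=foxtrot -> agree -> foxtrot
i=5: L=bravo R=bravo -> agree -> bravo
i=6: L=bravo=BASE, R=echo -> take RIGHT -> echo
Conflict count: 0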